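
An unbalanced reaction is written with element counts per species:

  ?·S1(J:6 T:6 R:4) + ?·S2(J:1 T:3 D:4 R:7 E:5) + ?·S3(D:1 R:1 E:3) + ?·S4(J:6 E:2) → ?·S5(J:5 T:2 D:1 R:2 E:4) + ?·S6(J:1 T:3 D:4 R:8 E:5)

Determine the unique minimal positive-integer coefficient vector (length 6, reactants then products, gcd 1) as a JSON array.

J: 2·6+2·1+6·0+3·6 = 32 | 6·5+2·1 = 32
T: 2·6+2·3+6·0+3·0 = 18 | 6·2+2·3 = 18
D: 2·0+2·4+6·1+3·0 = 14 | 6·1+2·4 = 14
R: 2·4+2·7+6·1+3·0 = 28 | 6·2+2·8 = 28
E: 2·0+2·5+6·3+3·2 = 34 | 6·4+2·5 = 34
gcd(2,2,6,3,6,2) = 1

Coefficients: [2, 2, 6, 3, 6, 2]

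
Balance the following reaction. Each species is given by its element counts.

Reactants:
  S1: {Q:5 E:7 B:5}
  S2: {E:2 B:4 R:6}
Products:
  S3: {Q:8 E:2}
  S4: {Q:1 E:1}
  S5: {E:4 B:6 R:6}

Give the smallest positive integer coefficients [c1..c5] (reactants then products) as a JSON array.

Coefficients: [2, 5, 1, 2, 5]

Q: 2·5+5·0 = 10 | 1·8+2·1+5·0 = 10
E: 2·7+5·2 = 24 | 1·2+2·1+5·4 = 24
B: 2·5+5·4 = 30 | 1·0+2·0+5·6 = 30
R: 2·0+5·6 = 30 | 1·0+2·0+5·6 = 30
gcd(2,5,1,2,5) = 1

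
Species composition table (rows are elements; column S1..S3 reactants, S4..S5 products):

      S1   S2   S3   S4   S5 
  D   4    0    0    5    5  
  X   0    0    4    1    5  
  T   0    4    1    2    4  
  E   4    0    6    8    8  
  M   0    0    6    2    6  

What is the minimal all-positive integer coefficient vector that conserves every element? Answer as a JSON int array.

D: 5·4+2·0+2·0 = 20 | 3·5+1·5 = 20
X: 5·0+2·0+2·4 = 8 | 3·1+1·5 = 8
T: 5·0+2·4+2·1 = 10 | 3·2+1·4 = 10
E: 5·4+2·0+2·6 = 32 | 3·8+1·8 = 32
M: 5·0+2·0+2·6 = 12 | 3·2+1·6 = 12
gcd(5,2,2,3,1) = 1

Coefficients: [5, 2, 2, 3, 1]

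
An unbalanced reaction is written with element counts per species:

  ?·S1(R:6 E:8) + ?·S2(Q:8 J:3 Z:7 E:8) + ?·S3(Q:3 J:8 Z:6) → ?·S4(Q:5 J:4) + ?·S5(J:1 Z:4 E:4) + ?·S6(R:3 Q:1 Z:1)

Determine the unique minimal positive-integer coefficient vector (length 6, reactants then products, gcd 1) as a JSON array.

R: 1·6+2·0+2·0 = 6 | 4·0+6·0+2·3 = 6
Q: 1·0+2·8+2·3 = 22 | 4·5+6·0+2·1 = 22
J: 1·0+2·3+2·8 = 22 | 4·4+6·1+2·0 = 22
Z: 1·0+2·7+2·6 = 26 | 4·0+6·4+2·1 = 26
E: 1·8+2·8+2·0 = 24 | 4·0+6·4+2·0 = 24
gcd(1,2,2,4,6,2) = 1

Coefficients: [1, 2, 2, 4, 6, 2]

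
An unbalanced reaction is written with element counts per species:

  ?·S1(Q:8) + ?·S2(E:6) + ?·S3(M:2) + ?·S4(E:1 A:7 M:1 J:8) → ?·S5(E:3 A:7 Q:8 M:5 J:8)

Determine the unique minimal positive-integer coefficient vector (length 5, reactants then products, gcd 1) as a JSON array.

E: 3·0+1·6+6·0+3·1 = 9 | 3·3 = 9
A: 3·0+1·0+6·0+3·7 = 21 | 3·7 = 21
Q: 3·8+1·0+6·0+3·0 = 24 | 3·8 = 24
M: 3·0+1·0+6·2+3·1 = 15 | 3·5 = 15
J: 3·0+1·0+6·0+3·8 = 24 | 3·8 = 24
gcd(3,1,6,3,3) = 1

Coefficients: [3, 1, 6, 3, 3]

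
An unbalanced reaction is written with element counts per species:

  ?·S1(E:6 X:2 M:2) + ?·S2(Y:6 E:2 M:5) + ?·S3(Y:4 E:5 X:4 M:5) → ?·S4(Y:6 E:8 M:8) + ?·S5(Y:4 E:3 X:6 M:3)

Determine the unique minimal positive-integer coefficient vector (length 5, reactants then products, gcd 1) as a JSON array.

Coefficients: [3, 4, 3, 4, 3]

Y: 3·0+4·6+3·4 = 36 | 4·6+3·4 = 36
E: 3·6+4·2+3·5 = 41 | 4·8+3·3 = 41
X: 3·2+4·0+3·4 = 18 | 4·0+3·6 = 18
M: 3·2+4·5+3·5 = 41 | 4·8+3·3 = 41
gcd(3,4,3,4,3) = 1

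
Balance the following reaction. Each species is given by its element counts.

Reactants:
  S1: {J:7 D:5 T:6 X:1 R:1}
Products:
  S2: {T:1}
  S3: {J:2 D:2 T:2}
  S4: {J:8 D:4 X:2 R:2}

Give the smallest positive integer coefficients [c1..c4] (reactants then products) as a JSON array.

Coefficients: [2, 6, 3, 1]

J: 2·7 = 14 | 6·0+3·2+1·8 = 14
D: 2·5 = 10 | 6·0+3·2+1·4 = 10
T: 2·6 = 12 | 6·1+3·2+1·0 = 12
X: 2·1 = 2 | 6·0+3·0+1·2 = 2
R: 2·1 = 2 | 6·0+3·0+1·2 = 2
gcd(2,6,3,1) = 1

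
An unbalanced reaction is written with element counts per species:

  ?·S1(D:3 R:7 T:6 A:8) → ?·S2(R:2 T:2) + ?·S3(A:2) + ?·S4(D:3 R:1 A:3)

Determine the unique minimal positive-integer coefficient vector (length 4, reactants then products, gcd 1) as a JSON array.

D: 2·3 = 6 | 6·0+5·0+2·3 = 6
R: 2·7 = 14 | 6·2+5·0+2·1 = 14
T: 2·6 = 12 | 6·2+5·0+2·0 = 12
A: 2·8 = 16 | 6·0+5·2+2·3 = 16
gcd(2,6,5,2) = 1

Coefficients: [2, 6, 5, 2]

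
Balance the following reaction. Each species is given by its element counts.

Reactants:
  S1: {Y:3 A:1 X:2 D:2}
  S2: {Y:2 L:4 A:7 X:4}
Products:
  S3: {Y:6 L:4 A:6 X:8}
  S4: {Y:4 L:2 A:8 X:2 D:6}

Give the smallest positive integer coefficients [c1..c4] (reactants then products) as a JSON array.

Coefficients: [6, 4, 3, 2]

Y: 6·3+4·2 = 26 | 3·6+2·4 = 26
L: 6·0+4·4 = 16 | 3·4+2·2 = 16
A: 6·1+4·7 = 34 | 3·6+2·8 = 34
X: 6·2+4·4 = 28 | 3·8+2·2 = 28
D: 6·2+4·0 = 12 | 3·0+2·6 = 12
gcd(6,4,3,2) = 1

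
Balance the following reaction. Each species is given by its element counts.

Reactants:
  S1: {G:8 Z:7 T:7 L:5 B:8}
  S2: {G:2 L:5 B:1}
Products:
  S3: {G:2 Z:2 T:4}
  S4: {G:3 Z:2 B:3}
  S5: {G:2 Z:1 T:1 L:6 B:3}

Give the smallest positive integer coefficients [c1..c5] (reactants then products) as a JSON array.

Coefficients: [3, 3, 4, 4, 5]

G: 3·8+3·2 = 30 | 4·2+4·3+5·2 = 30
Z: 3·7+3·0 = 21 | 4·2+4·2+5·1 = 21
T: 3·7+3·0 = 21 | 4·4+4·0+5·1 = 21
L: 3·5+3·5 = 30 | 4·0+4·0+5·6 = 30
B: 3·8+3·1 = 27 | 4·0+4·3+5·3 = 27
gcd(3,3,4,4,5) = 1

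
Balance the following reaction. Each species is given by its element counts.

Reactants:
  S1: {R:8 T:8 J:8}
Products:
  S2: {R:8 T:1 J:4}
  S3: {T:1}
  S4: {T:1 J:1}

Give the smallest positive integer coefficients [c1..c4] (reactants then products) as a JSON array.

Coefficients: [1, 1, 3, 4]

R: 1·8 = 8 | 1·8+3·0+4·0 = 8
T: 1·8 = 8 | 1·1+3·1+4·1 = 8
J: 1·8 = 8 | 1·4+3·0+4·1 = 8
gcd(1,1,3,4) = 1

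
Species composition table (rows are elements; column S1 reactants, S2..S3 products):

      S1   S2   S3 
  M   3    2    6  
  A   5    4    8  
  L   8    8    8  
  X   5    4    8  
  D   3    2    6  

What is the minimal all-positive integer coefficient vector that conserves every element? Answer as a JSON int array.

Coefficients: [4, 3, 1]

M: 4·3 = 12 | 3·2+1·6 = 12
A: 4·5 = 20 | 3·4+1·8 = 20
L: 4·8 = 32 | 3·8+1·8 = 32
X: 4·5 = 20 | 3·4+1·8 = 20
D: 4·3 = 12 | 3·2+1·6 = 12
gcd(4,3,1) = 1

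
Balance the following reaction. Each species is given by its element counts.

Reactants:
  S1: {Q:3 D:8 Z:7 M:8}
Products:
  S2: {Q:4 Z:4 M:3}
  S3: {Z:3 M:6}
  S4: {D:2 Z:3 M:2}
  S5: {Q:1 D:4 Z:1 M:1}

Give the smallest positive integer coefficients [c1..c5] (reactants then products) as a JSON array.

Q: 3·3 = 9 | 1·4+2·0+2·0+5·1 = 9
D: 3·8 = 24 | 1·0+2·0+2·2+5·4 = 24
Z: 3·7 = 21 | 1·4+2·3+2·3+5·1 = 21
M: 3·8 = 24 | 1·3+2·6+2·2+5·1 = 24
gcd(3,1,2,2,5) = 1

Coefficients: [3, 1, 2, 2, 5]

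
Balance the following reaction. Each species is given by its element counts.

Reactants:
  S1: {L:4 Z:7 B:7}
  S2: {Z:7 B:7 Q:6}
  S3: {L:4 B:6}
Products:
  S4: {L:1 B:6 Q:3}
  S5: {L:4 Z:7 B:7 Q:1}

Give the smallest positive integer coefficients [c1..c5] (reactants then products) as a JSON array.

Coefficients: [3, 3, 4, 4, 6]

L: 3·4+3·0+4·4 = 28 | 4·1+6·4 = 28
Z: 3·7+3·7+4·0 = 42 | 4·0+6·7 = 42
B: 3·7+3·7+4·6 = 66 | 4·6+6·7 = 66
Q: 3·0+3·6+4·0 = 18 | 4·3+6·1 = 18
gcd(3,3,4,4,6) = 1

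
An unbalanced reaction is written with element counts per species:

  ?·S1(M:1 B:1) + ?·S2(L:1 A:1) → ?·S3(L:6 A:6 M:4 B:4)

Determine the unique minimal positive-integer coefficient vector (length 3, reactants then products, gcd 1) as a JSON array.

L: 4·0+6·1 = 6 | 1·6 = 6
A: 4·0+6·1 = 6 | 1·6 = 6
M: 4·1+6·0 = 4 | 1·4 = 4
B: 4·1+6·0 = 4 | 1·4 = 4
gcd(4,6,1) = 1

Coefficients: [4, 6, 1]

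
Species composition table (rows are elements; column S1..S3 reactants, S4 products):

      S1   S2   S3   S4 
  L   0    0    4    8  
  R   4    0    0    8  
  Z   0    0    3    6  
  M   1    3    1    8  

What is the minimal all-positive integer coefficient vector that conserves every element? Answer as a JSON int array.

Coefficients: [6, 4, 6, 3]

L: 6·0+4·0+6·4 = 24 | 3·8 = 24
R: 6·4+4·0+6·0 = 24 | 3·8 = 24
Z: 6·0+4·0+6·3 = 18 | 3·6 = 18
M: 6·1+4·3+6·1 = 24 | 3·8 = 24
gcd(6,4,6,3) = 1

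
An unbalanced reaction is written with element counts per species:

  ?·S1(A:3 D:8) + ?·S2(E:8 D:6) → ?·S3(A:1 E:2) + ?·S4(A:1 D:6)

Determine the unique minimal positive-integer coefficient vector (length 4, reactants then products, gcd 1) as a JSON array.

Coefficients: [3, 1, 4, 5]

A: 3·3+1·0 = 9 | 4·1+5·1 = 9
E: 3·0+1·8 = 8 | 4·2+5·0 = 8
D: 3·8+1·6 = 30 | 4·0+5·6 = 30
gcd(3,1,4,5) = 1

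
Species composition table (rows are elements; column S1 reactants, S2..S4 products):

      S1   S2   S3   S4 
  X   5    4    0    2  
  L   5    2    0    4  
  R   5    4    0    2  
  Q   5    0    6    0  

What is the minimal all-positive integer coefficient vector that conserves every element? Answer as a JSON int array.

X: 6·5 = 30 | 5·4+5·0+5·2 = 30
L: 6·5 = 30 | 5·2+5·0+5·4 = 30
R: 6·5 = 30 | 5·4+5·0+5·2 = 30
Q: 6·5 = 30 | 5·0+5·6+5·0 = 30
gcd(6,5,5,5) = 1

Coefficients: [6, 5, 5, 5]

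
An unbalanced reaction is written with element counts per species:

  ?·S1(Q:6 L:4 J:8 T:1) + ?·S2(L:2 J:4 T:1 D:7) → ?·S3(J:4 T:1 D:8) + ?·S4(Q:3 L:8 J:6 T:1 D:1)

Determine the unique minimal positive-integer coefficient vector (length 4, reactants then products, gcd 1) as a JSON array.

Coefficients: [1, 6, 5, 2]

Q: 1·6+6·0 = 6 | 5·0+2·3 = 6
L: 1·4+6·2 = 16 | 5·0+2·8 = 16
J: 1·8+6·4 = 32 | 5·4+2·6 = 32
T: 1·1+6·1 = 7 | 5·1+2·1 = 7
D: 1·0+6·7 = 42 | 5·8+2·1 = 42
gcd(1,6,5,2) = 1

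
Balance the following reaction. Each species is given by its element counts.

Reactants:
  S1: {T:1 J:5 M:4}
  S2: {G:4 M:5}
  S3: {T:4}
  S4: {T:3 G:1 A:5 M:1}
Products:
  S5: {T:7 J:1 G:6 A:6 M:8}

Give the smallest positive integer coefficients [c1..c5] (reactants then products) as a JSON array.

T: 1·1+6·0+4·4+6·3 = 35 | 5·7 = 35
J: 1·5+6·0+4·0+6·0 = 5 | 5·1 = 5
G: 1·0+6·4+4·0+6·1 = 30 | 5·6 = 30
A: 1·0+6·0+4·0+6·5 = 30 | 5·6 = 30
M: 1·4+6·5+4·0+6·1 = 40 | 5·8 = 40
gcd(1,6,4,6,5) = 1

Coefficients: [1, 6, 4, 6, 5]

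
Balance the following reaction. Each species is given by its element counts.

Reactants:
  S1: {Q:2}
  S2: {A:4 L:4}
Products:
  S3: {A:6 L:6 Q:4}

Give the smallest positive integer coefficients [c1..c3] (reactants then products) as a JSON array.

Coefficients: [4, 3, 2]

A: 4·0+3·4 = 12 | 2·6 = 12
L: 4·0+3·4 = 12 | 2·6 = 12
Q: 4·2+3·0 = 8 | 2·4 = 8
gcd(4,3,2) = 1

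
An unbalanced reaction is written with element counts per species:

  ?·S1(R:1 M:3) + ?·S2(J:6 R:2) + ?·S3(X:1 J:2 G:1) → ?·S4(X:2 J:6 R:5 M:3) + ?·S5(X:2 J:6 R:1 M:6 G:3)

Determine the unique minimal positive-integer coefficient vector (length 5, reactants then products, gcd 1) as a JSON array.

Coefficients: [5, 1, 6, 1, 2]

X: 5·0+1·0+6·1 = 6 | 1·2+2·2 = 6
J: 5·0+1·6+6·2 = 18 | 1·6+2·6 = 18
R: 5·1+1·2+6·0 = 7 | 1·5+2·1 = 7
M: 5·3+1·0+6·0 = 15 | 1·3+2·6 = 15
G: 5·0+1·0+6·1 = 6 | 1·0+2·3 = 6
gcd(5,1,6,1,2) = 1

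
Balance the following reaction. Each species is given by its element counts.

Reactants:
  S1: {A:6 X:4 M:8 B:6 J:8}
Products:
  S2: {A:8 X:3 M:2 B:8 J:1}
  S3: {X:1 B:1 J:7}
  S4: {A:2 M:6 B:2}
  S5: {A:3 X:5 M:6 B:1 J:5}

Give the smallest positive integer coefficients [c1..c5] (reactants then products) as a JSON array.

A: 5·6 = 30 | 2·8+4·0+4·2+2·3 = 30
X: 5·4 = 20 | 2·3+4·1+4·0+2·5 = 20
M: 5·8 = 40 | 2·2+4·0+4·6+2·6 = 40
B: 5·6 = 30 | 2·8+4·1+4·2+2·1 = 30
J: 5·8 = 40 | 2·1+4·7+4·0+2·5 = 40
gcd(5,2,4,4,2) = 1

Coefficients: [5, 2, 4, 4, 2]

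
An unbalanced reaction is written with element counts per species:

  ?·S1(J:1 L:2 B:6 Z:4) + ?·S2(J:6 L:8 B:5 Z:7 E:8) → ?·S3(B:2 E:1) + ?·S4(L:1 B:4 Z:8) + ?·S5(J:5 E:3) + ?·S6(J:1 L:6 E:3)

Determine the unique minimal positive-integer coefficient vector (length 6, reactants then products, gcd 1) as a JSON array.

Coefficients: [1, 4, 5, 4, 4, 5]

J: 1·1+4·6 = 25 | 5·0+4·0+4·5+5·1 = 25
L: 1·2+4·8 = 34 | 5·0+4·1+4·0+5·6 = 34
B: 1·6+4·5 = 26 | 5·2+4·4+4·0+5·0 = 26
Z: 1·4+4·7 = 32 | 5·0+4·8+4·0+5·0 = 32
E: 1·0+4·8 = 32 | 5·1+4·0+4·3+5·3 = 32
gcd(1,4,5,4,4,5) = 1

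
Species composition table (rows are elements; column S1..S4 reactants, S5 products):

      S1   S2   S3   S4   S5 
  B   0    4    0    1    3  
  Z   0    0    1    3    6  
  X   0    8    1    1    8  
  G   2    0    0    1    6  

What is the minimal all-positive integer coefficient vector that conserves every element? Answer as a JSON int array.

Coefficients: [5, 1, 6, 2, 2]

B: 5·0+1·4+6·0+2·1 = 6 | 2·3 = 6
Z: 5·0+1·0+6·1+2·3 = 12 | 2·6 = 12
X: 5·0+1·8+6·1+2·1 = 16 | 2·8 = 16
G: 5·2+1·0+6·0+2·1 = 12 | 2·6 = 12
gcd(5,1,6,2,2) = 1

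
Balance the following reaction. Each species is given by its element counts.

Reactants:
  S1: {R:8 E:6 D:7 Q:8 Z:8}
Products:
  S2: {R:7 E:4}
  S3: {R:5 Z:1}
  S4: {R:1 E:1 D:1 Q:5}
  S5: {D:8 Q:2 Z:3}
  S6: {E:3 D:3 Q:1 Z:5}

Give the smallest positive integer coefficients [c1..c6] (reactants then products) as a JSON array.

R: 4·8 = 32 | 1·7+4·5+5·1+1·0+5·0 = 32
E: 4·6 = 24 | 1·4+4·0+5·1+1·0+5·3 = 24
D: 4·7 = 28 | 1·0+4·0+5·1+1·8+5·3 = 28
Q: 4·8 = 32 | 1·0+4·0+5·5+1·2+5·1 = 32
Z: 4·8 = 32 | 1·0+4·1+5·0+1·3+5·5 = 32
gcd(4,1,4,5,1,5) = 1

Coefficients: [4, 1, 4, 5, 1, 5]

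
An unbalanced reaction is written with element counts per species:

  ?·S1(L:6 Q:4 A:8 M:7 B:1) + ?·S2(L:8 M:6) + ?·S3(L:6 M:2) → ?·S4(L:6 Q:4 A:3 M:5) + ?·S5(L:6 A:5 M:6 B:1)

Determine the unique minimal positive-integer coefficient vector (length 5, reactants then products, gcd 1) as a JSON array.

Coefficients: [5, 3, 1, 5, 5]

L: 5·6+3·8+1·6 = 60 | 5·6+5·6 = 60
Q: 5·4+3·0+1·0 = 20 | 5·4+5·0 = 20
A: 5·8+3·0+1·0 = 40 | 5·3+5·5 = 40
M: 5·7+3·6+1·2 = 55 | 5·5+5·6 = 55
B: 5·1+3·0+1·0 = 5 | 5·0+5·1 = 5
gcd(5,3,1,5,5) = 1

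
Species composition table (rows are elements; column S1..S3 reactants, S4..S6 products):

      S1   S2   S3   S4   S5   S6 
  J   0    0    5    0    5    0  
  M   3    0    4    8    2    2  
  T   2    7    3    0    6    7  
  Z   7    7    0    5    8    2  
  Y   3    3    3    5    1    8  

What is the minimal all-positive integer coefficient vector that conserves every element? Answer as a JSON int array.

J: 4·0+4·0+5·5 = 25 | 2·0+5·5+3·0 = 25
M: 4·3+4·0+5·4 = 32 | 2·8+5·2+3·2 = 32
T: 4·2+4·7+5·3 = 51 | 2·0+5·6+3·7 = 51
Z: 4·7+4·7+5·0 = 56 | 2·5+5·8+3·2 = 56
Y: 4·3+4·3+5·3 = 39 | 2·5+5·1+3·8 = 39
gcd(4,4,5,2,5,3) = 1

Coefficients: [4, 4, 5, 2, 5, 3]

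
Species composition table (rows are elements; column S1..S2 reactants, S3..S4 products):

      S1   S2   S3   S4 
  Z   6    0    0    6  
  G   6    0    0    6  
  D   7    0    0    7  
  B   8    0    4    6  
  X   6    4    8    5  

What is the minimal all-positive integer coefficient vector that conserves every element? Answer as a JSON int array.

Z: 4·6+3·0 = 24 | 2·0+4·6 = 24
G: 4·6+3·0 = 24 | 2·0+4·6 = 24
D: 4·7+3·0 = 28 | 2·0+4·7 = 28
B: 4·8+3·0 = 32 | 2·4+4·6 = 32
X: 4·6+3·4 = 36 | 2·8+4·5 = 36
gcd(4,3,2,4) = 1

Coefficients: [4, 3, 2, 4]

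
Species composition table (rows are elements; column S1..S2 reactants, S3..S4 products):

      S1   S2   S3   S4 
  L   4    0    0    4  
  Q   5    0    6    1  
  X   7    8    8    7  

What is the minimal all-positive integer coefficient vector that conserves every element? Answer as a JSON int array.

Coefficients: [3, 2, 2, 3]

L: 3·4+2·0 = 12 | 2·0+3·4 = 12
Q: 3·5+2·0 = 15 | 2·6+3·1 = 15
X: 3·7+2·8 = 37 | 2·8+3·7 = 37
gcd(3,2,2,3) = 1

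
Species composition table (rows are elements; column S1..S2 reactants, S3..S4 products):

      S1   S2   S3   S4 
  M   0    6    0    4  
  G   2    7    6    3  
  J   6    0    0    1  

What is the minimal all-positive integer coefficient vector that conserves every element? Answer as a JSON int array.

M: 1·0+4·6 = 24 | 2·0+6·4 = 24
G: 1·2+4·7 = 30 | 2·6+6·3 = 30
J: 1·6+4·0 = 6 | 2·0+6·1 = 6
gcd(1,4,2,6) = 1

Coefficients: [1, 4, 2, 6]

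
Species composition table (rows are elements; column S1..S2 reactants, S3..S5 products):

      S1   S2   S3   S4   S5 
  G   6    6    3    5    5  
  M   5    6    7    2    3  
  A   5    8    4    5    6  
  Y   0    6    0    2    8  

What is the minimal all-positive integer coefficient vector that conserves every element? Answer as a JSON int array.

G: 4·6+6·6 = 60 | 5·3+6·5+3·5 = 60
M: 4·5+6·6 = 56 | 5·7+6·2+3·3 = 56
A: 4·5+6·8 = 68 | 5·4+6·5+3·6 = 68
Y: 4·0+6·6 = 36 | 5·0+6·2+3·8 = 36
gcd(4,6,5,6,3) = 1

Coefficients: [4, 6, 5, 6, 3]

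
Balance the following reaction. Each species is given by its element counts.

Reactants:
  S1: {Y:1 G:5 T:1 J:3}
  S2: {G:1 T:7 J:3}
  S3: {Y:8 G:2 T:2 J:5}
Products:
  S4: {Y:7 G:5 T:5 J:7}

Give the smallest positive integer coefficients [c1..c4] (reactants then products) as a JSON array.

Y: 3·1+2·0+4·8 = 35 | 5·7 = 35
G: 3·5+2·1+4·2 = 25 | 5·5 = 25
T: 3·1+2·7+4·2 = 25 | 5·5 = 25
J: 3·3+2·3+4·5 = 35 | 5·7 = 35
gcd(3,2,4,5) = 1

Coefficients: [3, 2, 4, 5]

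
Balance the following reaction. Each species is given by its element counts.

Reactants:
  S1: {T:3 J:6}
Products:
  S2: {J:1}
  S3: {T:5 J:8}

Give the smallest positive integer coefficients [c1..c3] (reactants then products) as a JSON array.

T: 5·3 = 15 | 6·0+3·5 = 15
J: 5·6 = 30 | 6·1+3·8 = 30
gcd(5,6,3) = 1

Coefficients: [5, 6, 3]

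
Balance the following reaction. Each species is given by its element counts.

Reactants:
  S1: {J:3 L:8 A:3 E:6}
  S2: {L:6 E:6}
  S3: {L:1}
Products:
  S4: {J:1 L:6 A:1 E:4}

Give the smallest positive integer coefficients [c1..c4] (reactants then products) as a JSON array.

Coefficients: [1, 1, 4, 3]

J: 1·3+1·0+4·0 = 3 | 3·1 = 3
L: 1·8+1·6+4·1 = 18 | 3·6 = 18
A: 1·3+1·0+4·0 = 3 | 3·1 = 3
E: 1·6+1·6+4·0 = 12 | 3·4 = 12
gcd(1,1,4,3) = 1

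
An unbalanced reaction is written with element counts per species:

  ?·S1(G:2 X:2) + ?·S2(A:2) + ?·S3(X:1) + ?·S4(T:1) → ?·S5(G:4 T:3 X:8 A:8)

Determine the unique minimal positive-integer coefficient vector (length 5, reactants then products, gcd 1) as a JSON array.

G: 2·2+4·0+4·0+3·0 = 4 | 1·4 = 4
T: 2·0+4·0+4·0+3·1 = 3 | 1·3 = 3
X: 2·2+4·0+4·1+3·0 = 8 | 1·8 = 8
A: 2·0+4·2+4·0+3·0 = 8 | 1·8 = 8
gcd(2,4,4,3,1) = 1

Coefficients: [2, 4, 4, 3, 1]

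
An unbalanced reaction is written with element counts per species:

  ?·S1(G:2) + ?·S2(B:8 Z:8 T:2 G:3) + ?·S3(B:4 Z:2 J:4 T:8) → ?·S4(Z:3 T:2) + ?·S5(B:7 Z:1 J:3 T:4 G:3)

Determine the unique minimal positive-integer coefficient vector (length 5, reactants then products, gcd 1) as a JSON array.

B: 3·0+2·8+3·4 = 28 | 6·0+4·7 = 28
Z: 3·0+2·8+3·2 = 22 | 6·3+4·1 = 22
J: 3·0+2·0+3·4 = 12 | 6·0+4·3 = 12
T: 3·0+2·2+3·8 = 28 | 6·2+4·4 = 28
G: 3·2+2·3+3·0 = 12 | 6·0+4·3 = 12
gcd(3,2,3,6,4) = 1

Coefficients: [3, 2, 3, 6, 4]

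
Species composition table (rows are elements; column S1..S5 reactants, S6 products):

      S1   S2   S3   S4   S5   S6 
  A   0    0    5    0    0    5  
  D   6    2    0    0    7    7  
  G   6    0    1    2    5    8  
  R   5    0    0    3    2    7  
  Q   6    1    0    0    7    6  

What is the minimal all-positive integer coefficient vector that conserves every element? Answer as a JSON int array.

Coefficients: [3, 5, 5, 6, 1, 5]

A: 3·0+5·0+5·5+6·0+1·0 = 25 | 5·5 = 25
D: 3·6+5·2+5·0+6·0+1·7 = 35 | 5·7 = 35
G: 3·6+5·0+5·1+6·2+1·5 = 40 | 5·8 = 40
R: 3·5+5·0+5·0+6·3+1·2 = 35 | 5·7 = 35
Q: 3·6+5·1+5·0+6·0+1·7 = 30 | 5·6 = 30
gcd(3,5,5,6,1,5) = 1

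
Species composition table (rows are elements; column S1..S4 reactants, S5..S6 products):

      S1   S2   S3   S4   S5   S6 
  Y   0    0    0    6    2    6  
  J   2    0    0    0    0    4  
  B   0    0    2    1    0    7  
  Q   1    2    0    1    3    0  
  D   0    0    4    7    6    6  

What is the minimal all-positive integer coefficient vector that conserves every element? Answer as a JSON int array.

Y: 4·0+5·0+5·0+4·6 = 24 | 6·2+2·6 = 24
J: 4·2+5·0+5·0+4·0 = 8 | 6·0+2·4 = 8
B: 4·0+5·0+5·2+4·1 = 14 | 6·0+2·7 = 14
Q: 4·1+5·2+5·0+4·1 = 18 | 6·3+2·0 = 18
D: 4·0+5·0+5·4+4·7 = 48 | 6·6+2·6 = 48
gcd(4,5,5,4,6,2) = 1

Coefficients: [4, 5, 5, 4, 6, 2]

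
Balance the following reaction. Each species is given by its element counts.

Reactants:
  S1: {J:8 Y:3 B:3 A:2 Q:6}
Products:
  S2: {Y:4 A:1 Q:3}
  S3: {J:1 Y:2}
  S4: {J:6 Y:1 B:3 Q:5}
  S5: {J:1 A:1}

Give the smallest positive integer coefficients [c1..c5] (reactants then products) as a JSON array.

J: 3·8 = 24 | 1·0+1·1+3·6+5·1 = 24
Y: 3·3 = 9 | 1·4+1·2+3·1+5·0 = 9
B: 3·3 = 9 | 1·0+1·0+3·3+5·0 = 9
A: 3·2 = 6 | 1·1+1·0+3·0+5·1 = 6
Q: 3·6 = 18 | 1·3+1·0+3·5+5·0 = 18
gcd(3,1,1,3,5) = 1

Coefficients: [3, 1, 1, 3, 5]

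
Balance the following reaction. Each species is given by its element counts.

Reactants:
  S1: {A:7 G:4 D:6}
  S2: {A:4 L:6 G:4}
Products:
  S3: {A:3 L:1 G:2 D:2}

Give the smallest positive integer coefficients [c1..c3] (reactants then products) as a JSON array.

Coefficients: [2, 1, 6]

A: 2·7+1·4 = 18 | 6·3 = 18
L: 2·0+1·6 = 6 | 6·1 = 6
G: 2·4+1·4 = 12 | 6·2 = 12
D: 2·6+1·0 = 12 | 6·2 = 12
gcd(2,1,6) = 1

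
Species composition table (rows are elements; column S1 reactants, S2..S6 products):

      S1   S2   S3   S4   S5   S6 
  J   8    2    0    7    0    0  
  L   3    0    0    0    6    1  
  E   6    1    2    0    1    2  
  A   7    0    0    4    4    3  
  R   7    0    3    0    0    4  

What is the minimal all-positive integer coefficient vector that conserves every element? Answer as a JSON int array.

J: 3·8 = 24 | 5·2+3·0+2·7+1·0+3·0 = 24
L: 3·3 = 9 | 5·0+3·0+2·0+1·6+3·1 = 9
E: 3·6 = 18 | 5·1+3·2+2·0+1·1+3·2 = 18
A: 3·7 = 21 | 5·0+3·0+2·4+1·4+3·3 = 21
R: 3·7 = 21 | 5·0+3·3+2·0+1·0+3·4 = 21
gcd(3,5,3,2,1,3) = 1

Coefficients: [3, 5, 3, 2, 1, 3]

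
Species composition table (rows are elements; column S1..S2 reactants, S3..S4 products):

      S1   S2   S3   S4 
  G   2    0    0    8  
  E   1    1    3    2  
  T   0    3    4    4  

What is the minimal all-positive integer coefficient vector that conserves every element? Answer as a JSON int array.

Coefficients: [4, 4, 2, 1]

G: 4·2+4·0 = 8 | 2·0+1·8 = 8
E: 4·1+4·1 = 8 | 2·3+1·2 = 8
T: 4·0+4·3 = 12 | 2·4+1·4 = 12
gcd(4,4,2,1) = 1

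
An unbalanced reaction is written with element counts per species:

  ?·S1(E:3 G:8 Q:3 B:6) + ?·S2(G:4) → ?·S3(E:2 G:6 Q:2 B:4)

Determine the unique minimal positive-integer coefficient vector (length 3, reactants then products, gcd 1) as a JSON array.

Coefficients: [4, 1, 6]

E: 4·3+1·0 = 12 | 6·2 = 12
G: 4·8+1·4 = 36 | 6·6 = 36
Q: 4·3+1·0 = 12 | 6·2 = 12
B: 4·6+1·0 = 24 | 6·4 = 24
gcd(4,1,6) = 1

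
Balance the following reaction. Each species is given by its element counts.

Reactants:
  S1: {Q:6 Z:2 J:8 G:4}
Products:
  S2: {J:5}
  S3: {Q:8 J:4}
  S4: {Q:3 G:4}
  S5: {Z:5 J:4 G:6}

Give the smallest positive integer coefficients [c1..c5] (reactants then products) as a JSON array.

Q: 5·6 = 30 | 4·0+3·8+2·3+2·0 = 30
Z: 5·2 = 10 | 4·0+3·0+2·0+2·5 = 10
J: 5·8 = 40 | 4·5+3·4+2·0+2·4 = 40
G: 5·4 = 20 | 4·0+3·0+2·4+2·6 = 20
gcd(5,4,3,2,2) = 1

Coefficients: [5, 4, 3, 2, 2]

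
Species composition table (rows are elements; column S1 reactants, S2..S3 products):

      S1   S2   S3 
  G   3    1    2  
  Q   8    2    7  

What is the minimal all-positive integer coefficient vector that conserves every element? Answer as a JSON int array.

Coefficients: [3, 5, 2]

G: 3·3 = 9 | 5·1+2·2 = 9
Q: 3·8 = 24 | 5·2+2·7 = 24
gcd(3,5,2) = 1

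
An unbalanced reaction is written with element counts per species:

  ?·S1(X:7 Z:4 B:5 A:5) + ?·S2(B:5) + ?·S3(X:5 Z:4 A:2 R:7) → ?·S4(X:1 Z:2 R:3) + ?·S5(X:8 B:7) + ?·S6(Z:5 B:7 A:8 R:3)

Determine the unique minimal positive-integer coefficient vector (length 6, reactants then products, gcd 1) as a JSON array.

X: 2·7+5·0+3·5 = 29 | 5·1+3·8+2·0 = 29
Z: 2·4+5·0+3·4 = 20 | 5·2+3·0+2·5 = 20
B: 2·5+5·5+3·0 = 35 | 5·0+3·7+2·7 = 35
A: 2·5+5·0+3·2 = 16 | 5·0+3·0+2·8 = 16
R: 2·0+5·0+3·7 = 21 | 5·3+3·0+2·3 = 21
gcd(2,5,3,5,3,2) = 1

Coefficients: [2, 5, 3, 5, 3, 2]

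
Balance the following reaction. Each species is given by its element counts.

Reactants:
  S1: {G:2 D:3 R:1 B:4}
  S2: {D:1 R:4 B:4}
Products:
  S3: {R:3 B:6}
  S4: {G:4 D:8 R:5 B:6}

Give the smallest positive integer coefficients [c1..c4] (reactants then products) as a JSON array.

G: 6·2+6·0 = 12 | 5·0+3·4 = 12
D: 6·3+6·1 = 24 | 5·0+3·8 = 24
R: 6·1+6·4 = 30 | 5·3+3·5 = 30
B: 6·4+6·4 = 48 | 5·6+3·6 = 48
gcd(6,6,5,3) = 1

Coefficients: [6, 6, 5, 3]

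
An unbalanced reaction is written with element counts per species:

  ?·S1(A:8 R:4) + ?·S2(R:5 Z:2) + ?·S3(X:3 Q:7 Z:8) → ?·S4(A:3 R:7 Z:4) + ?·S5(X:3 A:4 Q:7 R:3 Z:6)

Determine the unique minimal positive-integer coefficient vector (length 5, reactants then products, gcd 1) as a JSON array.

X: 3·0+5·0+3·3 = 9 | 4·0+3·3 = 9
A: 3·8+5·0+3·0 = 24 | 4·3+3·4 = 24
Q: 3·0+5·0+3·7 = 21 | 4·0+3·7 = 21
R: 3·4+5·5+3·0 = 37 | 4·7+3·3 = 37
Z: 3·0+5·2+3·8 = 34 | 4·4+3·6 = 34
gcd(3,5,3,4,3) = 1

Coefficients: [3, 5, 3, 4, 3]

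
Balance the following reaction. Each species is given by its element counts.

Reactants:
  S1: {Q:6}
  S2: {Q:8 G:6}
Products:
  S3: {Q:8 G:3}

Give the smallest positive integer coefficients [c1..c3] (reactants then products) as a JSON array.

Coefficients: [4, 3, 6]

Q: 4·6+3·8 = 48 | 6·8 = 48
G: 4·0+3·6 = 18 | 6·3 = 18
gcd(4,3,6) = 1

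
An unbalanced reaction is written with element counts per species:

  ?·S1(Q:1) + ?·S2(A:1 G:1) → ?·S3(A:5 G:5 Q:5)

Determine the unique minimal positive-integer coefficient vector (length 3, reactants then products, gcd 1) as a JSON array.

A: 5·0+5·1 = 5 | 1·5 = 5
G: 5·0+5·1 = 5 | 1·5 = 5
Q: 5·1+5·0 = 5 | 1·5 = 5
gcd(5,5,1) = 1

Coefficients: [5, 5, 1]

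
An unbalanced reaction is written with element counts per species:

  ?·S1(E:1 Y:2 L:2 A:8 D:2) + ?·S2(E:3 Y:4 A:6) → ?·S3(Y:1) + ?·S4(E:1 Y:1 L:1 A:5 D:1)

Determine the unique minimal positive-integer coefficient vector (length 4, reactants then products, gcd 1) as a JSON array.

E: 3·1+1·3 = 6 | 4·0+6·1 = 6
Y: 3·2+1·4 = 10 | 4·1+6·1 = 10
L: 3·2+1·0 = 6 | 4·0+6·1 = 6
A: 3·8+1·6 = 30 | 4·0+6·5 = 30
D: 3·2+1·0 = 6 | 4·0+6·1 = 6
gcd(3,1,4,6) = 1

Coefficients: [3, 1, 4, 6]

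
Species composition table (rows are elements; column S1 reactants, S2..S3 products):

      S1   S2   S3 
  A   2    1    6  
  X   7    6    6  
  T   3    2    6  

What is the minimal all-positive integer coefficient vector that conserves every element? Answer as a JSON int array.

Coefficients: [6, 6, 1]

A: 6·2 = 12 | 6·1+1·6 = 12
X: 6·7 = 42 | 6·6+1·6 = 42
T: 6·3 = 18 | 6·2+1·6 = 18
gcd(6,6,1) = 1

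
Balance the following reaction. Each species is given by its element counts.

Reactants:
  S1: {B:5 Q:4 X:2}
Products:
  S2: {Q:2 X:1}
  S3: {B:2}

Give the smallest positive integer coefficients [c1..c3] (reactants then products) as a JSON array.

Coefficients: [2, 4, 5]

B: 2·5 = 10 | 4·0+5·2 = 10
Q: 2·4 = 8 | 4·2+5·0 = 8
X: 2·2 = 4 | 4·1+5·0 = 4
gcd(2,4,5) = 1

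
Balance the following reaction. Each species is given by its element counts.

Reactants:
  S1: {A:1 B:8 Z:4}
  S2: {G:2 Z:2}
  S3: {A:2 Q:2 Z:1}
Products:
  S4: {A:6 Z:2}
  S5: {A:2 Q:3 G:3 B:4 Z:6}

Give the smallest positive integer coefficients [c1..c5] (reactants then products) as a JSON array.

A: 2·1+6·0+6·2 = 14 | 1·6+4·2 = 14
Q: 2·0+6·0+6·2 = 12 | 1·0+4·3 = 12
G: 2·0+6·2+6·0 = 12 | 1·0+4·3 = 12
B: 2·8+6·0+6·0 = 16 | 1·0+4·4 = 16
Z: 2·4+6·2+6·1 = 26 | 1·2+4·6 = 26
gcd(2,6,6,1,4) = 1

Coefficients: [2, 6, 6, 1, 4]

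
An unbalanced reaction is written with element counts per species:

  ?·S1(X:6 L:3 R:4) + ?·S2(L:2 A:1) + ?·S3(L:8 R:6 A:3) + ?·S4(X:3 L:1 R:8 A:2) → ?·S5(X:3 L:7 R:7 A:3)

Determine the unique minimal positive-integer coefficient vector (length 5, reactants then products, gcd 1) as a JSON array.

X: 2·6+5·0+3·0+2·3 = 18 | 6·3 = 18
L: 2·3+5·2+3·8+2·1 = 42 | 6·7 = 42
R: 2·4+5·0+3·6+2·8 = 42 | 6·7 = 42
A: 2·0+5·1+3·3+2·2 = 18 | 6·3 = 18
gcd(2,5,3,2,6) = 1

Coefficients: [2, 5, 3, 2, 6]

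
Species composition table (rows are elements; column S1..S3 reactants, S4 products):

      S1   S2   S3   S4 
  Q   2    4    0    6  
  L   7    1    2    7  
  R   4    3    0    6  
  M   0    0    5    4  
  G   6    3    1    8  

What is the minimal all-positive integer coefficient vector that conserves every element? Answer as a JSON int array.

Coefficients: [3, 6, 4, 5]

Q: 3·2+6·4+4·0 = 30 | 5·6 = 30
L: 3·7+6·1+4·2 = 35 | 5·7 = 35
R: 3·4+6·3+4·0 = 30 | 5·6 = 30
M: 3·0+6·0+4·5 = 20 | 5·4 = 20
G: 3·6+6·3+4·1 = 40 | 5·8 = 40
gcd(3,6,4,5) = 1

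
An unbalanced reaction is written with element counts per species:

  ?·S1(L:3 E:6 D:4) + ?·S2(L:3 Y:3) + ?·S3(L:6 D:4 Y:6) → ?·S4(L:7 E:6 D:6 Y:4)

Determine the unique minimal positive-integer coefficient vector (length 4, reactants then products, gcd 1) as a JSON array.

Coefficients: [6, 2, 3, 6]

L: 6·3+2·3+3·6 = 42 | 6·7 = 42
E: 6·6+2·0+3·0 = 36 | 6·6 = 36
D: 6·4+2·0+3·4 = 36 | 6·6 = 36
Y: 6·0+2·3+3·6 = 24 | 6·4 = 24
gcd(6,2,3,6) = 1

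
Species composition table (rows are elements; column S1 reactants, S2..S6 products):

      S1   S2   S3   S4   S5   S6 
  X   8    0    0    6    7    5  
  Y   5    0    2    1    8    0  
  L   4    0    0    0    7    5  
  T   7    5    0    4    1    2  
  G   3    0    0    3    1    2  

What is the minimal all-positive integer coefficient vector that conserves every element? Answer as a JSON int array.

Coefficients: [6, 4, 5, 4, 2, 2]

X: 6·8 = 48 | 4·0+5·0+4·6+2·7+2·5 = 48
Y: 6·5 = 30 | 4·0+5·2+4·1+2·8+2·0 = 30
L: 6·4 = 24 | 4·0+5·0+4·0+2·7+2·5 = 24
T: 6·7 = 42 | 4·5+5·0+4·4+2·1+2·2 = 42
G: 6·3 = 18 | 4·0+5·0+4·3+2·1+2·2 = 18
gcd(6,4,5,4,2,2) = 1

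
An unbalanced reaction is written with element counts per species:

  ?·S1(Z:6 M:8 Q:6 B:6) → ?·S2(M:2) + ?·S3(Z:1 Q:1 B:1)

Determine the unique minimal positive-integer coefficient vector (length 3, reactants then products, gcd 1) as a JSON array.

Coefficients: [1, 4, 6]

Z: 1·6 = 6 | 4·0+6·1 = 6
M: 1·8 = 8 | 4·2+6·0 = 8
Q: 1·6 = 6 | 4·0+6·1 = 6
B: 1·6 = 6 | 4·0+6·1 = 6
gcd(1,4,6) = 1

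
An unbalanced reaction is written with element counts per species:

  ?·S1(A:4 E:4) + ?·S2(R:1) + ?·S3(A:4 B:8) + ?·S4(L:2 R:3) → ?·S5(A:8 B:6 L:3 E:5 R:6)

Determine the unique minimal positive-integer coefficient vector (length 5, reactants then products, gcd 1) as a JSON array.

Coefficients: [5, 6, 3, 6, 4]

A: 5·4+6·0+3·4+6·0 = 32 | 4·8 = 32
B: 5·0+6·0+3·8+6·0 = 24 | 4·6 = 24
L: 5·0+6·0+3·0+6·2 = 12 | 4·3 = 12
E: 5·4+6·0+3·0+6·0 = 20 | 4·5 = 20
R: 5·0+6·1+3·0+6·3 = 24 | 4·6 = 24
gcd(5,6,3,6,4) = 1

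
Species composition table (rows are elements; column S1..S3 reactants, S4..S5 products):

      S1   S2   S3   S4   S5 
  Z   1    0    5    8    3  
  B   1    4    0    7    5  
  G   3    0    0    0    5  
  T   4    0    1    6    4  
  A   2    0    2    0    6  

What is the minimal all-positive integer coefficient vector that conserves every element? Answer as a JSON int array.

Z: 5·1+6·0+4·5 = 25 | 2·8+3·3 = 25
B: 5·1+6·4+4·0 = 29 | 2·7+3·5 = 29
G: 5·3+6·0+4·0 = 15 | 2·0+3·5 = 15
T: 5·4+6·0+4·1 = 24 | 2·6+3·4 = 24
A: 5·2+6·0+4·2 = 18 | 2·0+3·6 = 18
gcd(5,6,4,2,3) = 1

Coefficients: [5, 6, 4, 2, 3]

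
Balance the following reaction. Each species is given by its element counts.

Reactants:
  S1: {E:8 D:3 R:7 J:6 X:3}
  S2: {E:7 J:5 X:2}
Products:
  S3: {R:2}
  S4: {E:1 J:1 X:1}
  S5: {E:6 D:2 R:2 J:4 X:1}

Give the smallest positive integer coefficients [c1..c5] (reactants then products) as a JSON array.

Coefficients: [2, 1, 4, 5, 3]

E: 2·8+1·7 = 23 | 4·0+5·1+3·6 = 23
D: 2·3+1·0 = 6 | 4·0+5·0+3·2 = 6
R: 2·7+1·0 = 14 | 4·2+5·0+3·2 = 14
J: 2·6+1·5 = 17 | 4·0+5·1+3·4 = 17
X: 2·3+1·2 = 8 | 4·0+5·1+3·1 = 8
gcd(2,1,4,5,3) = 1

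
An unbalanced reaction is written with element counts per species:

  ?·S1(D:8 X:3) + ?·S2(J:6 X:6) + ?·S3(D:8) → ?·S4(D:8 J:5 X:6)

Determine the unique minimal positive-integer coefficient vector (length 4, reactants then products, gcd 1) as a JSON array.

Coefficients: [2, 5, 4, 6]

D: 2·8+5·0+4·8 = 48 | 6·8 = 48
J: 2·0+5·6+4·0 = 30 | 6·5 = 30
X: 2·3+5·6+4·0 = 36 | 6·6 = 36
gcd(2,5,4,6) = 1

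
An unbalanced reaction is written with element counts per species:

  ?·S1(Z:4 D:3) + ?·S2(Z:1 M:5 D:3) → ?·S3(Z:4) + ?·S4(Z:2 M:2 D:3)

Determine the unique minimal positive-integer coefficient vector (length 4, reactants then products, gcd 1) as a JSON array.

Z: 3·4+2·1 = 14 | 1·4+5·2 = 14
M: 3·0+2·5 = 10 | 1·0+5·2 = 10
D: 3·3+2·3 = 15 | 1·0+5·3 = 15
gcd(3,2,1,5) = 1

Coefficients: [3, 2, 1, 5]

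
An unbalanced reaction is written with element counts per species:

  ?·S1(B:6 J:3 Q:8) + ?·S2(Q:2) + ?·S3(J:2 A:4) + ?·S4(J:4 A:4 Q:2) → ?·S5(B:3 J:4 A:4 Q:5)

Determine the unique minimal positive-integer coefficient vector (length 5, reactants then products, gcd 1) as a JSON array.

B: 2·6+1·0+3·0+1·0 = 12 | 4·3 = 12
J: 2·3+1·0+3·2+1·4 = 16 | 4·4 = 16
A: 2·0+1·0+3·4+1·4 = 16 | 4·4 = 16
Q: 2·8+1·2+3·0+1·2 = 20 | 4·5 = 20
gcd(2,1,3,1,4) = 1

Coefficients: [2, 1, 3, 1, 4]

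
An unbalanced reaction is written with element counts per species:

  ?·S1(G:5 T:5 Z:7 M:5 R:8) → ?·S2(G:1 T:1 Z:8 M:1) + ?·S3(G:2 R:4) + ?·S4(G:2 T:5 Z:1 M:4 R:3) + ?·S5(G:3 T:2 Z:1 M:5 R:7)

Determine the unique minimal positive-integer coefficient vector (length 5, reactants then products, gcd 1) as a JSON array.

G: 4·5 = 20 | 3·1+4·2+3·2+1·3 = 20
T: 4·5 = 20 | 3·1+4·0+3·5+1·2 = 20
Z: 4·7 = 28 | 3·8+4·0+3·1+1·1 = 28
M: 4·5 = 20 | 3·1+4·0+3·4+1·5 = 20
R: 4·8 = 32 | 3·0+4·4+3·3+1·7 = 32
gcd(4,3,4,3,1) = 1

Coefficients: [4, 3, 4, 3, 1]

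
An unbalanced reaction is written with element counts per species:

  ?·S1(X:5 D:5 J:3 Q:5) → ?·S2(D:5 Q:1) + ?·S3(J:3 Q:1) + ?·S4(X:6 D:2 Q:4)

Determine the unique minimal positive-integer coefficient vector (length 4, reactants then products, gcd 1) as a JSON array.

X: 6·5 = 30 | 4·0+6·0+5·6 = 30
D: 6·5 = 30 | 4·5+6·0+5·2 = 30
J: 6·3 = 18 | 4·0+6·3+5·0 = 18
Q: 6·5 = 30 | 4·1+6·1+5·4 = 30
gcd(6,4,6,5) = 1

Coefficients: [6, 4, 6, 5]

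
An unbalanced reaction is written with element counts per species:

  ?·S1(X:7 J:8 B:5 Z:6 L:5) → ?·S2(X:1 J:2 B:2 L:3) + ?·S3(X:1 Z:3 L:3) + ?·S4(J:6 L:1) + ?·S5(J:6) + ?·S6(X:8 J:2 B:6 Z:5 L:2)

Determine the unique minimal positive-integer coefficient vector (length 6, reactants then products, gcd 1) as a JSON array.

X: 4·7 = 28 | 1·1+3·1+2·0+2·0+3·8 = 28
J: 4·8 = 32 | 1·2+3·0+2·6+2·6+3·2 = 32
B: 4·5 = 20 | 1·2+3·0+2·0+2·0+3·6 = 20
Z: 4·6 = 24 | 1·0+3·3+2·0+2·0+3·5 = 24
L: 4·5 = 20 | 1·3+3·3+2·1+2·0+3·2 = 20
gcd(4,1,3,2,2,3) = 1

Coefficients: [4, 1, 3, 2, 2, 3]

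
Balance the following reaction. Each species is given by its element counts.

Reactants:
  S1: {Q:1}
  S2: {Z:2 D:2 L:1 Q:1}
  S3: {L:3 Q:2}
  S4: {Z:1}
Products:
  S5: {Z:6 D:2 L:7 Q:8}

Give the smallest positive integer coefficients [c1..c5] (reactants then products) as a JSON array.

Coefficients: [3, 1, 2, 4, 1]

Z: 3·0+1·2+2·0+4·1 = 6 | 1·6 = 6
D: 3·0+1·2+2·0+4·0 = 2 | 1·2 = 2
L: 3·0+1·1+2·3+4·0 = 7 | 1·7 = 7
Q: 3·1+1·1+2·2+4·0 = 8 | 1·8 = 8
gcd(3,1,2,4,1) = 1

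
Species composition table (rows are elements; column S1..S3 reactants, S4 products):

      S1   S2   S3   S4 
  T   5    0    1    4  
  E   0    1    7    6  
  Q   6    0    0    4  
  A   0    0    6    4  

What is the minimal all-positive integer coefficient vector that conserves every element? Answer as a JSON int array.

Coefficients: [2, 4, 2, 3]

T: 2·5+4·0+2·1 = 12 | 3·4 = 12
E: 2·0+4·1+2·7 = 18 | 3·6 = 18
Q: 2·6+4·0+2·0 = 12 | 3·4 = 12
A: 2·0+4·0+2·6 = 12 | 3·4 = 12
gcd(2,4,2,3) = 1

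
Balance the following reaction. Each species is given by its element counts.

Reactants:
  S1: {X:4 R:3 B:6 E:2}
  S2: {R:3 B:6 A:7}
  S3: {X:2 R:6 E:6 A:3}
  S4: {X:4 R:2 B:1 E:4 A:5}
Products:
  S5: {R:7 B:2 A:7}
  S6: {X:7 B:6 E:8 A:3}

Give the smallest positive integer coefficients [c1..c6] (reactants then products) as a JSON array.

X: 2·4+3·0+2·2+4·4 = 28 | 5·0+4·7 = 28
R: 2·3+3·3+2·6+4·2 = 35 | 5·7+4·0 = 35
B: 2·6+3·6+2·0+4·1 = 34 | 5·2+4·6 = 34
E: 2·2+3·0+2·6+4·4 = 32 | 5·0+4·8 = 32
A: 2·0+3·7+2·3+4·5 = 47 | 5·7+4·3 = 47
gcd(2,3,2,4,5,4) = 1

Coefficients: [2, 3, 2, 4, 5, 4]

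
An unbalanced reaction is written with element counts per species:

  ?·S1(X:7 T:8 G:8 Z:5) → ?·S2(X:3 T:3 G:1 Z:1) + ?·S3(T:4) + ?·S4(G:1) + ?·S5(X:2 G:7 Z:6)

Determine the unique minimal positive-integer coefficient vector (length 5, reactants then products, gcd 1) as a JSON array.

X: 2·7 = 14 | 4·3+1·0+5·0+1·2 = 14
T: 2·8 = 16 | 4·3+1·4+5·0+1·0 = 16
G: 2·8 = 16 | 4·1+1·0+5·1+1·7 = 16
Z: 2·5 = 10 | 4·1+1·0+5·0+1·6 = 10
gcd(2,4,1,5,1) = 1

Coefficients: [2, 4, 1, 5, 1]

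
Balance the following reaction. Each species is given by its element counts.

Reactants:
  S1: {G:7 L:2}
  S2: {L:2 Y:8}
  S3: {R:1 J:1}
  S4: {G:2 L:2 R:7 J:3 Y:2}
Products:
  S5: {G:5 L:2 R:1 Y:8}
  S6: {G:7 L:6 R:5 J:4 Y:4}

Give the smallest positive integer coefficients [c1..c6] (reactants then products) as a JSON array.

Coefficients: [6, 6, 6, 2, 5, 3]

G: 6·7+6·0+6·0+2·2 = 46 | 5·5+3·7 = 46
L: 6·2+6·2+6·0+2·2 = 28 | 5·2+3·6 = 28
R: 6·0+6·0+6·1+2·7 = 20 | 5·1+3·5 = 20
J: 6·0+6·0+6·1+2·3 = 12 | 5·0+3·4 = 12
Y: 6·0+6·8+6·0+2·2 = 52 | 5·8+3·4 = 52
gcd(6,6,6,2,5,3) = 1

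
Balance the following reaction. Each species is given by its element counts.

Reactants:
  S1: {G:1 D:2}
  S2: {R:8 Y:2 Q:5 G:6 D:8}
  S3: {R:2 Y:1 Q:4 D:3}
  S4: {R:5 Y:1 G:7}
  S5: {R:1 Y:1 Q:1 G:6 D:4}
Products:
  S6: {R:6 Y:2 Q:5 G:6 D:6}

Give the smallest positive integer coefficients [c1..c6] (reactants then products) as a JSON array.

Coefficients: [3, 1, 6, 3, 1, 6]

R: 3·0+1·8+6·2+3·5+1·1 = 36 | 6·6 = 36
Y: 3·0+1·2+6·1+3·1+1·1 = 12 | 6·2 = 12
Q: 3·0+1·5+6·4+3·0+1·1 = 30 | 6·5 = 30
G: 3·1+1·6+6·0+3·7+1·6 = 36 | 6·6 = 36
D: 3·2+1·8+6·3+3·0+1·4 = 36 | 6·6 = 36
gcd(3,1,6,3,1,6) = 1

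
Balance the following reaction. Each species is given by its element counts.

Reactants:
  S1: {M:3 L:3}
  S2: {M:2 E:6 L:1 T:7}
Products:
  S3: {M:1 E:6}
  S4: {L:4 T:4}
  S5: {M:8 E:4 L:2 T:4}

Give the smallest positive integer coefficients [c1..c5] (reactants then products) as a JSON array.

M: 6·3+4·2 = 26 | 2·1+4·0+3·8 = 26
E: 6·0+4·6 = 24 | 2·6+4·0+3·4 = 24
L: 6·3+4·1 = 22 | 2·0+4·4+3·2 = 22
T: 6·0+4·7 = 28 | 2·0+4·4+3·4 = 28
gcd(6,4,2,4,3) = 1

Coefficients: [6, 4, 2, 4, 3]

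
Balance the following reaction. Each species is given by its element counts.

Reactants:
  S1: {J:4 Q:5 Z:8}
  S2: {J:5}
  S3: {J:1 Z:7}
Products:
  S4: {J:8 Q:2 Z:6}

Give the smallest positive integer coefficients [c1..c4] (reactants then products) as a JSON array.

J: 2·4+6·5+2·1 = 40 | 5·8 = 40
Q: 2·5+6·0+2·0 = 10 | 5·2 = 10
Z: 2·8+6·0+2·7 = 30 | 5·6 = 30
gcd(2,6,2,5) = 1

Coefficients: [2, 6, 2, 5]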